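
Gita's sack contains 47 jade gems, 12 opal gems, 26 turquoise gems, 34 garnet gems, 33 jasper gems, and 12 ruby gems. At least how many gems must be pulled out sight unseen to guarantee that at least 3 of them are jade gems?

In the worst case for collecting jade gems, every non-jade gem comes out first.
There are 12 + 26 + 34 + 33 + 12 = 117 non-jade gems altogether.
After those, each further gem must be jade, so 117 + 3 = 120 draws guarantee 3 jade gems.

120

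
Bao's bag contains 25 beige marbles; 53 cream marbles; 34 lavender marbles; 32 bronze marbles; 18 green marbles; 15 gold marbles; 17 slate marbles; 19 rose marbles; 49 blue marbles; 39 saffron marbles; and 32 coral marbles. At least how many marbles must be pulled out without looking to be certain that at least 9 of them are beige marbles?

317

In the worst case for collecting beige marbles, every non-beige marble comes out first.
There are 53 + 34 + 32 + 18 + 15 + 17 + 19 + 49 + 39 + 32 = 308 non-beige marbles altogether.
After those, each further marble must be beige, so 308 + 9 = 317 draws guarantee 9 beige marbles.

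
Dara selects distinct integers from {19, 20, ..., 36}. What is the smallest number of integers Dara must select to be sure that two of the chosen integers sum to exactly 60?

13

A set avoiding the sum 60 can contain at most one of each pair {x, 60−x}, plus the 6 elements whose complement lies outside the range or equal to its own complement.
The integers 19, …, 30 (12 of them) are such a set: any two sum to at least 19+20 = 39 and at most 29+30 = 59 < 60.
Pigeonhole: any 13th integer completes one of the 6 pairs, so 13 choices force a sum of 60.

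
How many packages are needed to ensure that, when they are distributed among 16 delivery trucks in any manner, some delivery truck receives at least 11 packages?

161

With 160 packages one could put exactly 10 in each of the 16 delivery trucks, and no delivery truck would reach 11.
Pigeonhole: one more package must land in a delivery truck that already has 10, giving it 11.
So 16 × 10 + 1 = 161 packages are required.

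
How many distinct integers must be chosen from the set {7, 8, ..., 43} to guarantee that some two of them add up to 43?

A set avoiding the sum 43 can contain at most one of each pair {x, 43−x}, plus the 7 elements whose complement lies outside the range.
The integers 22, …, 43 (22 of them) are such a set: any two sum to at least 22+23 = 45 > 43.
By the pigeonhole principle, any 23rd integer completes one of the 15 pairs, so 23 choices force a sum of 43.

23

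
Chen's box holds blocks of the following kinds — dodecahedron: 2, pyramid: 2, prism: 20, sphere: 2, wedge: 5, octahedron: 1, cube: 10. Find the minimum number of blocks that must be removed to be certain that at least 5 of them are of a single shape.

20

Pigeonhole: the 7 shapes are the holes; the blocks drawn are the pigeons.
To avoid 5 of any one shape, the worst case takes at most 4 of each shape, or every block of a shape that has fewer than 4.
That gives 2 + 2 + 4 + 2 + 4 + 1 + 4 = 19 blocks with no shape reaching 5.
The next block forces some shape to 5, so 19 + 1 = 20.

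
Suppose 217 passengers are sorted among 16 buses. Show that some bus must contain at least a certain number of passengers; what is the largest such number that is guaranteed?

By pigeonhole, the 16 buses are the holes and the 217 passengers are the pigeons.
If every bus held at most 13 passengers, the total would be at most 16 × 13 = 208, which is less than 217.
So some bus holds at least ⌈217/16⌉ = 14 passengers.

14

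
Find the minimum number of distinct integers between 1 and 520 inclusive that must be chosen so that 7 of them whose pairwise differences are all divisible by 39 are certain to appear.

235

Integers whose pairwise differences are multiples of 39 are exactly those sharing a remainder mod 39. Pigeonhole: the 39 residue classes mod 39 are the pigeonholes.
With 234 integers one could put 6 in each residue class and have no class reach 7.
The 235th integer pushes some class to 7, so 39·6 + 1 = 235.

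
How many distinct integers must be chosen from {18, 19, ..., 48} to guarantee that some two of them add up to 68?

18

Group the elements by complementary pair {x, 68−x}: {20,48}, {21,47}, {22,46}, …, giving 14 two-element pairs, the single value 34 (it cannot pair with itself since the integers are distinct), and 2 integers whose partner 68−x falls outside [18,48].
By the pigeonhole principle, treating each of those 17 groups as a pigeonhole, one can pick one integer per group — 17 integers — with no two summing to 68.
The 18th integer lands in an occupied pair, forcing a sum of 68.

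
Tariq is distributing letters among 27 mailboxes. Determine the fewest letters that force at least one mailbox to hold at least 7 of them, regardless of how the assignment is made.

163

With 162 letters one could put exactly 6 in each of the 27 mailboxes, and no mailbox would reach 7.
Pigeonhole: one more letter must land in a mailbox that already has 6, giving it 7.
So 27 × 6 + 1 = 163 letters are required.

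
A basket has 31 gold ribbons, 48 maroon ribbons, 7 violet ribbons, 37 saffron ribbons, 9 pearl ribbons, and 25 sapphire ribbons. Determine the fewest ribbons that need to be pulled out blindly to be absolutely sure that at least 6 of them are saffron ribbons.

In the worst case for collecting saffron ribbons, every non-saffron ribbon comes out first.
There are 31 + 48 + 7 + 9 + 25 = 120 non-saffron ribbons altogether.
After those, each further ribbon must be saffron, so 120 + 6 = 126 draws guarantee 6 saffron ribbons.

126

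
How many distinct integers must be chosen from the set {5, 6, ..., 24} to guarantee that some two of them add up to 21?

15

Two chosen integers sum to 21 exactly when both halves of some pair {x, 21−x} with 5 ≤ x ≤ 21−x ≤ 16 are chosen — 6 such pairs.
The remaining 8 elements (those with no distinct partner in range) can never complete a 21-sum, so the worst case takes all of them and one from each pair: 8 + 6 = 14.
Pigeonhole: the 15th integer has to be the second member of some pair, so 14 + 1 = 15.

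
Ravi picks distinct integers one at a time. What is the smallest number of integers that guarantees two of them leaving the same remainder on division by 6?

By pigeonhole, the 6 residue classes mod 6 are the pigeonholes.
With 6 integers one could put 1 in each residue class and have no class reach 2.
The 7th integer pushes some class to 2, so 6·1 + 1 = 7.

7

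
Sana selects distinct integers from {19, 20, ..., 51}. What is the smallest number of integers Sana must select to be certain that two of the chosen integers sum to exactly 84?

Group the elements by complementary pair {x, 84−x}: {33,51}, {34,50}, {35,49}, …, giving 9 two-element pairs; the single value 42 (it cannot pair with itself since the integers are distinct); and 14 integers whose partner 84−x falls outside [19,51].
Treating each of those 24 groups as a pigeonhole, one can pick one integer per group — 24 integers — with no two summing to 84.
The 25th integer lands in an occupied pair, forcing a sum of 84.

25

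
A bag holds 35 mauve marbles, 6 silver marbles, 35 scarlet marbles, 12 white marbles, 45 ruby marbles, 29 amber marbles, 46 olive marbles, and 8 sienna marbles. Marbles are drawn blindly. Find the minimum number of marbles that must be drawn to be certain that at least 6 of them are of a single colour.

41

An adversary could hand out at most 5 marbles per colour: 5 + 5 + 5 + 5 + 5 + 5 + 5 + 5 = 40 marbles and still no colour has 6.
One more marble lands in a colour already at 5, so 41 draws are enough and 40 are not.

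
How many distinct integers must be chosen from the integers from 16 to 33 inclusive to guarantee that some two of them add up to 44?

13

A set avoiding the sum 44 can contain at most one of each pair {x, 44−x}, plus the 6 elements whose complement lies outside the range or equal to its own complement.
The integers 22, …, 33 (12 of them) are such a set: any two sum to at least 22+23 = 45 > 44.
Pigeonhole: any 13th integer completes one of the 6 pairs, so 13 choices force a sum of 44.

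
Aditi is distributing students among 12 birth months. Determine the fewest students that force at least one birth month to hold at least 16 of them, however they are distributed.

With 180 students one could put exactly 15 in each of the 12 birth months, and no birth month would reach 16.
Pigeonhole: one more student must land in a birth month that already has 15, giving it 16.
So 12 × 15 + 1 = 181 students are required.

181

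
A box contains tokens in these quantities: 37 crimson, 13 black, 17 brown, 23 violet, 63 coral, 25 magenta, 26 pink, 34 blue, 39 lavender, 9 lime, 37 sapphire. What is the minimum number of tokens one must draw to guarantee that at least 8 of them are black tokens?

318

In the worst case for collecting black tokens, every non-black token comes out first.
There are 37 + 17 + 23 + 63 + 25 + 26 + 34 + 39 + 9 + 37 = 310 non-black tokens altogether.
After those, each further token must be black, so 310 + 8 = 318 draws guarantee 8 black tokens.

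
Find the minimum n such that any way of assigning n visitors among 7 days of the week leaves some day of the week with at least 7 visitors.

43

With 42 visitors one could put exactly 6 in each of the 7 days of the week, and no day of the week would reach 7.
By pigeonhole, one more visitor must land in a day of the week that already has 6, giving it 7.
So 7 × 6 + 1 = 43 visitors are required.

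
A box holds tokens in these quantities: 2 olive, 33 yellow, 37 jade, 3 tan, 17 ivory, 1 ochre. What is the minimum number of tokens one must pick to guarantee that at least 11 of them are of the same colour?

37

By the pigeonhole principle, put each drawn token into a box by colour. The largest draw with every box below 11 takes min(count, 10) from each colour; colours with fewer than 10 contribute all they have.
Σ min(cᵢ, 10) = 2 + 10 + 10 + 3 + 10 + 1 = 36.
Draw number 36 + 1 = 37 must push one box to 11.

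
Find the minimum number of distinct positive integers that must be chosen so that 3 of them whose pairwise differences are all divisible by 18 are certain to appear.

Integers whose pairwise differences are multiples of 18 are exactly those sharing a remainder mod 18. By the pigeonhole principle, the 18 residue classes mod 18 are the pigeonholes.
With 36 integers one could put 2 in each residue class and have no class reach 3.
The 37th integer pushes some class to 3, so 18·2 + 1 = 37.

37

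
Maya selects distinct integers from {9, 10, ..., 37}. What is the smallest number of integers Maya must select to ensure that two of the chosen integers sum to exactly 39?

19

Two chosen integers sum to 39 exactly when both halves of some pair {x, 39−x} with 9 ≤ x ≤ 39−x ≤ 30 are chosen — 11 such pairs.
The remaining 7 elements (those with no distinct partner in range) can never complete a 39-sum, so the worst case takes all of them and one from each pair: 7 + 11 = 18.
By pigeonhole, the 19th integer has to be the second member of some pair, so 18 + 1 = 19.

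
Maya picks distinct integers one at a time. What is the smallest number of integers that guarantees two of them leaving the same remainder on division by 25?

26

By pigeonhole, the 25 residue classes mod 25 are the pigeonholes.
With 25 integers one could put 1 in each residue class and have no class reach 2.
The 26th integer pushes some class to 2, so 25·1 + 1 = 26.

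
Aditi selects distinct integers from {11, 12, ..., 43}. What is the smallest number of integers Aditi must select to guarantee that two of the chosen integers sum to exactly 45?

22

Group the elements by complementary pair {x, 45−x}: {11,34}, {12,33}, {13,32}, …, giving 12 two-element pairs and 9 integers whose partner 45−x falls outside [11,43].
Treating each of those 21 groups as a pigeonhole, one can pick one integer per group — 21 integers — with no two summing to 45.
The 22nd integer lands in an occupied pair, forcing a sum of 45.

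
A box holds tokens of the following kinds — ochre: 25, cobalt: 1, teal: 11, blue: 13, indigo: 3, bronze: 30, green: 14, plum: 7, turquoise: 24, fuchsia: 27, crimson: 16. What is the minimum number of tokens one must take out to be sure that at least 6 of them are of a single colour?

Put each drawn token into a box by colour. The largest draw with every box below 6 takes min(count, 5) from each colour; colours with fewer than 5 contribute all they have.
Σ min(cᵢ, 5) = 5 + 1 + 5 + 5 + 3 + 5 + 5 + 5 + 5 + 5 + 5 = 49.
Draw number 49 + 1 = 50 must push one box to 6.

50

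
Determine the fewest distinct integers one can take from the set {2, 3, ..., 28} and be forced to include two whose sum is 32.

A set avoiding the sum 32 can contain at most one of each pair {x, 32−x}, plus the 3 elements whose complement lies outside the range or equal to its own complement.
The integers 2, …, 16 (15 of them) are such a set: any two sum to at least 2+3 = 5 and at most 15+16 = 31 < 32.
By pigeonhole, any 16th integer completes one of the 12 pairs, so 16 choices force a sum of 32.

16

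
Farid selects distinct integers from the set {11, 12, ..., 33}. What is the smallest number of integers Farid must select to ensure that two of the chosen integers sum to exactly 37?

16

A set avoiding the sum 37 can contain at most one of each pair {x, 37−x}, plus the 7 elements whose complement lies outside the range.
The integers 19, …, 33 (15 of them) are such a set: any two sum to at least 19+20 = 39 > 37.
Any 16th integer completes one of the 8 pairs, so 16 choices force a sum of 37.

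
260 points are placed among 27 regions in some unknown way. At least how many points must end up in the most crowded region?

By pigeonhole, the 27 regions are the holes and the 260 points are the pigeons.
If every region held at most 9 points, the total would be at most 27 × 9 = 243, which is less than 260.
So some region holds at least ⌈260/27⌉ = 10 points.

10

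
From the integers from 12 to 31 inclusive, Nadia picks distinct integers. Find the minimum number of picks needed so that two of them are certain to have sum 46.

A set avoiding the sum 46 can contain at most one of each pair {x, 46−x}, plus the 4 elements whose complement lies outside the range or equal to its own complement.
The integers 12, …, 23 (12 of them) are such a set: any two sum to at least 12+13 = 25 and at most 22+23 = 45 < 46.
Any 13th integer completes one of the 8 pairs, so 13 choices force a sum of 46.

13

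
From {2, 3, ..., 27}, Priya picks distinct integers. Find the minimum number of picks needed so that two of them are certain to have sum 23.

17

Group the elements by complementary pair {x, 23−x}: {2,21}, {3,20}, {4,19}, …, giving 10 two-element pairs and 6 integers whose partner 23−x falls outside [2,27].
Treating each of those 16 groups as a pigeonhole, one can pick one integer per group — 16 integers — with no two summing to 23.
The 17th integer lands in an occupied pair, forcing a sum of 23.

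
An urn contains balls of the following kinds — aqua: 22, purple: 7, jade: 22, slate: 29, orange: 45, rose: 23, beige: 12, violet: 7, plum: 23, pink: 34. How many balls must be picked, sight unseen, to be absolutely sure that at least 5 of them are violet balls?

222

In the worst case for collecting violet balls, every non-violet ball comes out first.
There are 22 + 7 + 22 + 29 + 45 + 23 + 12 + 23 + 34 = 217 non-violet balls altogether.
After those, each further ball must be violet, so 217 + 5 = 222 draws guarantee 5 violet balls.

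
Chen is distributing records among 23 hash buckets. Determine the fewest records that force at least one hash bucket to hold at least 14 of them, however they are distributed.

300

With 299 records one could put exactly 13 in each of the 23 hash buckets, and no hash bucket would reach 14.
One more record must land in a hash bucket that already has 13, giving it 14.
So 23 × 13 + 1 = 300 records are required.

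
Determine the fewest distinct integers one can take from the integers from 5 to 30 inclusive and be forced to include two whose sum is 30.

Group the elements by complementary pair {x, 30−x}: {5,25}, {6,24}, {7,23}, …, giving 10 two-element pairs, the single value 15 (it cannot pair with itself since the integers are distinct), and 5 integers whose partner 30−x falls outside [5,30].
Pigeonhole: treating each of those 16 groups as a pigeonhole, one can pick one integer per group — 16 integers — with no two summing to 30.
The 17th integer lands in an occupied pair, forcing a sum of 30.

17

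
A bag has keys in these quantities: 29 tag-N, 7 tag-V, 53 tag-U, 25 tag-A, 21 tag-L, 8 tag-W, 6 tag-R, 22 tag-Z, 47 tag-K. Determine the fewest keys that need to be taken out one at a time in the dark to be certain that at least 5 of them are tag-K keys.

176

In the worst case for collecting tag-K keys, every non-tag-K key comes out first.
There are 29 + 7 + 53 + 25 + 21 + 8 + 6 + 22 = 171 non-tag-K keys altogether.
After those, each further key must be tag-K, so 171 + 5 = 176 draws guarantee 5 tag-K keys.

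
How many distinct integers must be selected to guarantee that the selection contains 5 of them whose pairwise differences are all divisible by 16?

Integers whose pairwise differences are multiples of 16 are exactly those sharing a remainder mod 16. The 16 residue classes mod 16 are the pigeonholes.
With 64 integers one could put 4 in each residue class and have no class reach 5.
The 65th integer pushes some class to 5, so 16·4 + 1 = 65.

65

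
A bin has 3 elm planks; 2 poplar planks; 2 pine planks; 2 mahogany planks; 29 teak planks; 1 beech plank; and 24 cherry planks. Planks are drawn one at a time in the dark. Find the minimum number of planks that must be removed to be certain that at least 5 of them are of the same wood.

An adversary could hand out at most 4 planks per wood (5 woods run out sooner): 3 + 2 + 2 + 2 + 4 + 1 + 4 = 18 planks and still no wood has 5.
One more plank lands in a wood already at 4, so 19 draws are enough and 18 are not.

19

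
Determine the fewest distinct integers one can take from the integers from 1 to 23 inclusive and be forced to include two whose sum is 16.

17

Two chosen integers sum to 16 exactly when both halves of some pair {x, 16−x} with 1 ≤ x ≤ 16−x ≤ 15 are chosen — 7 such pairs.
The remaining 9 elements (those with no distinct partner in range) can never complete a 16-sum, so the worst case takes all of them and one from each pair: 9 + 7 = 16.
The 17th integer has to be the second member of some pair, so 16 + 1 = 17.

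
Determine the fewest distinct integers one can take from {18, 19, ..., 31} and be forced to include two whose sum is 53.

10

Two chosen integers sum to 53 exactly when both halves of some pair {x, 53−x} with 22 ≤ x ≤ 53−x ≤ 31 are chosen — 5 such pairs.
The remaining 4 elements (those with no distinct partner in range) can never complete a 53-sum, so the worst case takes all of them and one from each pair: 4 + 5 = 9.
The 10th integer has to be the second member of some pair, so 9 + 1 = 10.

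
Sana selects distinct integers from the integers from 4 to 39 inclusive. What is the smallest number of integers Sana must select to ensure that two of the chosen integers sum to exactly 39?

21

Two chosen integers sum to 39 exactly when both halves of some pair {x, 39−x} with 4 ≤ x ≤ 39−x ≤ 35 are chosen — 16 such pairs.
The remaining 4 elements (those with no distinct partner in range) can never complete a 39-sum, so the worst case takes all of them and one from each pair: 4 + 16 = 20.
Pigeonhole: the 21st integer has to be the second member of some pair, so 20 + 1 = 21.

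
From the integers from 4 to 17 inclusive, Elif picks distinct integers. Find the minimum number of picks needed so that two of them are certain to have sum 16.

11

Two chosen integers sum to 16 exactly when both halves of some pair {x, 16−x} with 4 ≤ x ≤ 16−x ≤ 12 are chosen — 4 such pairs.
The remaining 6 elements (those with no distinct partner in range) can never complete a 16-sum, so the worst case takes all of them and one from each pair: 6 + 4 = 10.
The 11th integer has to be the second member of some pair, so 10 + 1 = 11.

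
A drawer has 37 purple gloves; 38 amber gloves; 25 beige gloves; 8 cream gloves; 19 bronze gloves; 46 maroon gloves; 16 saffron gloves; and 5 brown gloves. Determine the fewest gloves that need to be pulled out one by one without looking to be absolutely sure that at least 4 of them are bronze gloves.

179

In the worst case for collecting bronze gloves, every non-bronze glove comes out first.
There are 37 + 38 + 25 + 8 + 46 + 16 + 5 = 175 non-bronze gloves altogether.
After those, each further glove must be bronze, so 175 + 4 = 179 draws guarantee 4 bronze gloves.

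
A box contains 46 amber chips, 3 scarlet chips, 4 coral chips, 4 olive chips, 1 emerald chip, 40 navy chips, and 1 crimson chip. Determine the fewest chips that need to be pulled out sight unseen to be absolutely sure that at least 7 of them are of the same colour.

26

An adversary could hand out at most 6 chips per colour (5 colours run out sooner): 6 + 3 + 4 + 4 + 1 + 6 + 1 = 25 chips and still no colour has 7.
By the pigeonhole principle, one more chip lands in a colour already at 6, so 26 draws are enough and 25 are not.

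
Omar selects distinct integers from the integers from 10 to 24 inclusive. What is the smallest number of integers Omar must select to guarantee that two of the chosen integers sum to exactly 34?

Group the elements by complementary pair {x, 34−x}: {10,24}, {11,23}, {12,22}, …, giving 7 two-element pairs and the single value 17 (it cannot pair with itself since the integers are distinct).
By pigeonhole, treating each of those 8 groups as a pigeonhole, one can pick one integer per group — 8 integers — with no two summing to 34.
The 9th integer lands in an occupied pair, forcing a sum of 34.

9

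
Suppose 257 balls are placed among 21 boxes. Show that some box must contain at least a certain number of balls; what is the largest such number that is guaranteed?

13

Pigeonhole: the 21 boxes are the holes and the 257 balls are the pigeons.
If every box held at most 12 balls, the total would be at most 21 × 12 = 252, which is less than 257.
So some box holds at least ⌈257/21⌉ = 13 balls.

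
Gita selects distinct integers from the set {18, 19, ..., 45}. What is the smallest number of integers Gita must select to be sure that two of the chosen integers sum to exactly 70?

Two chosen integers sum to 70 exactly when both halves of some pair {x, 70−x} with 25 ≤ x ≤ 70−x ≤ 45 are chosen — 10 such pairs.
The remaining 8 elements (those with no distinct partner in range) can never complete a 70-sum, so the worst case takes all of them and one from each pair: 8 + 10 = 18.
Pigeonhole: the 19th integer has to be the second member of some pair, so 18 + 1 = 19.

19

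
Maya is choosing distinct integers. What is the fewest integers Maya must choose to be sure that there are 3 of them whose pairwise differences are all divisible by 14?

29

Integers whose pairwise differences are multiples of 14 are exactly those sharing a remainder mod 14. Pigeonhole: the 14 residue classes mod 14 are the pigeonholes.
With 28 integers one could put 2 in each residue class and have no class reach 3.
The 29th integer pushes some class to 3, so 14·2 + 1 = 29.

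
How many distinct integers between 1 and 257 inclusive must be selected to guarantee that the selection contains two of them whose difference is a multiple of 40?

41

Integers whose pairwise differences are multiples of 40 are exactly those sharing a remainder mod 40. The 40 residue classes mod 40 are the pigeonholes.
With 40 integers one could put 1 in each residue class and have no class reach 2.
The 41st integer pushes some class to 2, so 40·1 + 1 = 41.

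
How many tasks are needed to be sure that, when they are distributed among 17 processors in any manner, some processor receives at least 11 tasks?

With 170 tasks one could put exactly 10 in each of the 17 processors, and no processor would reach 11.
By pigeonhole, one more task must land in a processor that already has 10, giving it 11.
So 17 × 10 + 1 = 171 tasks are required.

171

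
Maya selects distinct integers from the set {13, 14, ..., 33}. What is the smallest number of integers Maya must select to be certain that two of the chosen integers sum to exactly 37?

16

Group the elements by complementary pair {x, 37−x}: {13,24}, {14,23}, {15,22}, …, giving 6 two-element pairs and 9 integers whose partner 37−x falls outside [13,33].
Pigeonhole: treating each of those 15 groups as a pigeonhole, one can pick one integer per group — 15 integers — with no two summing to 37.
The 16th integer lands in an occupied pair, forcing a sum of 37.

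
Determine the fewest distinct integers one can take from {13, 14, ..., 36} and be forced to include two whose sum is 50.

14

Group the elements by complementary pair {x, 50−x}: {14,36}, {15,35}, {16,34}, …, giving 11 two-element pairs, the single value 25 (it cannot pair with itself since the integers are distinct), and 1 integer whose partner 50−x falls outside [13,36].
Treating each of those 13 groups as a pigeonhole, one can pick one integer per group — 13 integers — with no two summing to 50.
The 14th integer lands in an occupied pair, forcing a sum of 50.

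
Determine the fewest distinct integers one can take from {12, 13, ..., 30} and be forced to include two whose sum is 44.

Group the elements by complementary pair {x, 44−x}: {14,30}, {15,29}, {16,28}, …, giving 8 two-element pairs, the single value 22 (it cannot pair with itself since the integers are distinct), and 2 integers whose partner 44−x falls outside [12,30].
Treating each of those 11 groups as a pigeonhole, one can pick one integer per group — 11 integers — with no two summing to 44.
The 12th integer lands in an occupied pair, forcing a sum of 44.

12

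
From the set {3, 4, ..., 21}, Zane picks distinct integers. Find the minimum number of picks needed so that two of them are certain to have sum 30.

Group the elements by complementary pair {x, 30−x}: {9,21}, {10,20}, {11,19}, …, giving 6 two-element pairs, the single value 15 (it cannot pair with itself since the integers are distinct), and 6 integers whose partner 30−x falls outside [3,21].
By the pigeonhole principle, treating each of those 13 groups as a pigeonhole, one can pick one integer per group — 13 integers — with no two summing to 30.
The 14th integer lands in an occupied pair, forcing a sum of 30.

14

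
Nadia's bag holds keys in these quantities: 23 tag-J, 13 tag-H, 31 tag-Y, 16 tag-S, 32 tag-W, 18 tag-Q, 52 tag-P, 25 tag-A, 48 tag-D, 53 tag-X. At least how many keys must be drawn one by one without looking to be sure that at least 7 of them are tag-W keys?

In the worst case for collecting tag-W keys, every non-tag-W key comes out first.
There are 23 + 13 + 31 + 16 + 18 + 52 + 25 + 48 + 53 = 279 non-tag-W keys altogether.
After those, each further key must be tag-W, so 279 + 7 = 286 draws guarantee 7 tag-W keys.

286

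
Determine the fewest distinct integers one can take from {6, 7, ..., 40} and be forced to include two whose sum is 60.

A set avoiding the sum 60 can contain at most one of each pair {x, 60−x}, plus the 15 elements whose complement lies outside the range or equal to its own complement.
The integers 6, …, 30 (25 of them) are such a set: any two sum to at least 6+7 = 13 and at most 29+30 = 59 < 60.
Any 26th integer completes one of the 10 pairs, so 26 choices force a sum of 60.

26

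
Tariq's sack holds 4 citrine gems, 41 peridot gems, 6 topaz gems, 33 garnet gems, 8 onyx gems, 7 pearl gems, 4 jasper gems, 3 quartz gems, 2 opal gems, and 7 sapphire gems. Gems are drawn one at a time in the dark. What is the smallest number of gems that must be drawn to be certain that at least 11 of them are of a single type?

An adversary could hand out at most 10 gems per type (8 types run out sooner): 4 + 10 + 6 + 10 + 8 + 7 + 4 + 3 + 2 + 7 = 61 gems and still no type has 11.
By the pigeonhole principle, one more gem lands in a type already at 10, so 62 draws are enough and 61 are not.

62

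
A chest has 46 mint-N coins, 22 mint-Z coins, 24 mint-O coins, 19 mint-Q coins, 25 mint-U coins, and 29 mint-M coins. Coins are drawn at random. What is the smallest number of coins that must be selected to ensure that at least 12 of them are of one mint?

67

An adversary could hand out at most 11 coins per mint: 11 + 11 + 11 + 11 + 11 + 11 = 66 coins and still no mint has 12.
One more coin lands in a mint already at 11, so 67 draws are enough and 66 are not.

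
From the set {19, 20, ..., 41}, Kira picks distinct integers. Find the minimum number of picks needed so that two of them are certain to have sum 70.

A set avoiding the sum 70 can contain at most one of each pair {x, 70−x}, plus the 11 elements whose complement lies outside the range or equal to its own complement.
The integers 19, …, 35 (17 of them) are such a set: any two sum to at least 19+20 = 39 and at most 34+35 = 69 < 70.
By the pigeonhole principle, any 18th integer completes one of the 6 pairs, so 18 choices force a sum of 70.

18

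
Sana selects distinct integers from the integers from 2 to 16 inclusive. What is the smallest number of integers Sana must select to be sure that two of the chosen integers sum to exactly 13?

Two chosen integers sum to 13 exactly when both halves of some pair {x, 13−x} with 2 ≤ x ≤ 13−x ≤ 11 are chosen — 5 such pairs.
The remaining 5 elements (those with no distinct partner in range) can never complete a 13-sum, so the worst case takes all of them and one from each pair: 5 + 5 = 10.
By pigeonhole, the 11th integer has to be the second member of some pair, so 10 + 1 = 11.

11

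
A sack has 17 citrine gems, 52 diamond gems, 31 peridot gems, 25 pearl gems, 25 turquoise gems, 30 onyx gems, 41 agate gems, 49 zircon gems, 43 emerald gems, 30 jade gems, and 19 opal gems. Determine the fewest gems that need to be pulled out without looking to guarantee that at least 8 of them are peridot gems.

339

In the worst case for collecting peridot gems, every non-peridot gem comes out first.
There are 17 + 52 + 25 + 25 + 30 + 41 + 49 + 43 + 30 + 19 = 331 non-peridot gems altogether.
After those, each further gem must be peridot, so 331 + 8 = 339 draws guarantee 8 peridot gems.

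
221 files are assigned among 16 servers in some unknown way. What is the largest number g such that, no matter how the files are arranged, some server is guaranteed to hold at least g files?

14

The 16 servers are the holes and the 221 files are the pigeons.
If every server held at most 13 files, the total would be at most 16 × 13 = 208, which is less than 221.
So some server holds at least ⌈221/16⌉ = 14 files.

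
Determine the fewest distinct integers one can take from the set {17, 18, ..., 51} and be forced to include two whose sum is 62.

Two chosen integers sum to 62 exactly when both halves of some pair {x, 62−x} with 17 ≤ x ≤ 62−x ≤ 45 are chosen — 14 such pairs.
The remaining 7 elements (those with no distinct partner in range) can never complete a 62-sum, so the worst case takes all of them and one from each pair: 7 + 14 = 21.
By the pigeonhole principle, the 22nd integer has to be the second member of some pair, so 21 + 1 = 22.

22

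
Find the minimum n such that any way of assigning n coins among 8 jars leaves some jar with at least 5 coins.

33

With 32 coins one could put exactly 4 in each of the 8 jars, and no jar would reach 5.
By the pigeonhole principle, one more coin must land in a jar that already has 4, giving it 5.
So 8 × 4 + 1 = 33 coins are required.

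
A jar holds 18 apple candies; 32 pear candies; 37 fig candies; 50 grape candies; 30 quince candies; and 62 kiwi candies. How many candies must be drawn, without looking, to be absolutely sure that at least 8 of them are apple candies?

219

In the worst case for collecting apple candies, every non-apple candy comes out first.
There are 32 + 37 + 50 + 30 + 62 = 211 non-apple candies altogether.
After those, each further candy must be apple, so 211 + 8 = 219 draws guarantee 8 apple candies.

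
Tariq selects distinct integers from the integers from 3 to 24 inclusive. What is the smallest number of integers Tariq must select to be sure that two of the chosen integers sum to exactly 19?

Two chosen integers sum to 19 exactly when both halves of some pair {x, 19−x} with 3 ≤ x ≤ 19−x ≤ 16 are chosen — 7 such pairs.
The remaining 8 elements (those with no distinct partner in range) can never complete a 19-sum, so the worst case takes all of them and one from each pair: 8 + 7 = 15.
By pigeonhole, the 16th integer has to be the second member of some pair, so 15 + 1 = 16.

16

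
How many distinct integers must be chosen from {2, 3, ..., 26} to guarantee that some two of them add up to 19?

Group the elements by complementary pair {x, 19−x}: {2,17}, {3,16}, {4,15}, …, giving 8 two-element pairs and 9 integers whose partner 19−x falls outside [2,26].
By the pigeonhole principle, treating each of those 17 groups as a pigeonhole, one can pick one integer per group — 17 integers — with no two summing to 19.
The 18th integer lands in an occupied pair, forcing a sum of 19.

18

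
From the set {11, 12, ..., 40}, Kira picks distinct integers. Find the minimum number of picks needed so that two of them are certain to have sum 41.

Group the elements by complementary pair {x, 41−x}: {11,30}, {12,29}, {13,28}, …, giving 10 two-element pairs and 10 integers whose partner 41−x falls outside [11,40].
By the pigeonhole principle, treating each of those 20 groups as a pigeonhole, one can pick one integer per group — 20 integers — with no two summing to 41.
The 21st integer lands in an occupied pair, forcing a sum of 41.

21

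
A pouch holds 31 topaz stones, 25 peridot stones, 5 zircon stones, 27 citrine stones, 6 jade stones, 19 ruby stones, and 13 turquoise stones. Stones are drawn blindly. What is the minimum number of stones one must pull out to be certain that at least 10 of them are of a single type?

An adversary could hand out at most 9 stones per type (zircon, jade run out sooner): 9 + 9 + 5 + 9 + 6 + 9 + 9 = 56 stones and still no type has 10.
One more stone lands in a type already at 9, so 57 draws are enough and 56 are not.

57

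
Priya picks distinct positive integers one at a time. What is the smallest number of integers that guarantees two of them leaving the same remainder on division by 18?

Pigeonhole: the 18 residue classes mod 18 are the pigeonholes.
With 18 integers one could put 1 in each residue class and have no class reach 2.
The 19th integer pushes some class to 2, so 18·1 + 1 = 19.

19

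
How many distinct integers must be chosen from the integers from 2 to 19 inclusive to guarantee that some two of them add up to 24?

12

A set avoiding the sum 24 can contain at most one of each pair {x, 24−x}, plus the 4 elements whose complement lies outside the range or equal to its own complement.
The integers 2, …, 12 (11 of them) are such a set: any two sum to at least 2+3 = 5 and at most 11+12 = 23 < 24.
By the pigeonhole principle, any 12th integer completes one of the 7 pairs, so 12 choices force a sum of 24.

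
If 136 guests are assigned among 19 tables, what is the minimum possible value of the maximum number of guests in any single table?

8

The 19 tables are the holes and the 136 guests are the pigeons.
If every table held at most 7 guests, the total would be at most 19 × 7 = 133, which is less than 136.
So some table holds at least ⌈136/19⌉ = 8 guests.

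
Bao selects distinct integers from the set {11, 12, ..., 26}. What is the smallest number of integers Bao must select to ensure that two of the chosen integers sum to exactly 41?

11

A set avoiding the sum 41 can contain at most one of each pair {x, 41−x}, plus the 4 elements whose complement lies outside the range.
The integers 11, …, 20 (10 of them) are such a set: any two sum to at least 11+12 = 23 and at most 19+20 = 39 < 41.
Any 11th integer completes one of the 6 pairs, so 11 choices force a sum of 41.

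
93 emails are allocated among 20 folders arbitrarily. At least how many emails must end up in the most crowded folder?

The 20 folders are the holes and the 93 emails are the pigeons.
If every folder held at most 4 emails, the total would be at most 20 × 4 = 80, which is less than 93.
So some folder holds at least ⌈93/20⌉ = 5 emails.

5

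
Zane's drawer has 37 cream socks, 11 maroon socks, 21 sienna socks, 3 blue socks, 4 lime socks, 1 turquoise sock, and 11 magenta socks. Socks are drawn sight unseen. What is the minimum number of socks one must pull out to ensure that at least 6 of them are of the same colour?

29

By pigeonhole, put each drawn sock into a box by colour. The largest draw with every box below 6 takes min(count, 5) from each colour; colours with fewer than 5 contribute all they have.
Σ min(cᵢ, 5) = 5 + 5 + 5 + 3 + 4 + 1 + 5 = 28.
Draw number 28 + 1 = 29 must push one box to 6.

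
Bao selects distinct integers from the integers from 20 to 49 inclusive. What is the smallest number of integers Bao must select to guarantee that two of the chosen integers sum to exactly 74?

Two chosen integers sum to 74 exactly when both halves of some pair {x, 74−x} with 25 ≤ x ≤ 74−x ≤ 49 are chosen — 12 such pairs.
The remaining 6 elements (those with no distinct partner in range) can never complete a 74-sum, so the worst case takes all of them and one from each pair: 6 + 12 = 18.
By pigeonhole, the 19th integer has to be the second member of some pair, so 18 + 1 = 19.

19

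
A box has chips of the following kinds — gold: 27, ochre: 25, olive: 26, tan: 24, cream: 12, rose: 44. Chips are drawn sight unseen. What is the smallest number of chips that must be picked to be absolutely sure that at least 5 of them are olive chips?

137

In the worst case for collecting olive chips, every non-olive chip comes out first.
There are 27 + 25 + 24 + 12 + 44 = 132 non-olive chips altogether.
After those, each further chip must be olive, so 132 + 5 = 137 draws guarantee 5 olive chips.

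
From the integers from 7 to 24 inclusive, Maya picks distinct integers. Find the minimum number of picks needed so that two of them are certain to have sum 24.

14

Group the elements by complementary pair {x, 24−x}: {7,17}, {8,16}, {9,15}, …, giving 5 two-element pairs, the single value 12 (it cannot pair with itself since the integers are distinct), and 7 integers whose partner 24−x falls outside [7,24].
Treating each of those 13 groups as a pigeonhole, one can pick one integer per group — 13 integers — with no two summing to 24.
The 14th integer lands in an occupied pair, forcing a sum of 24.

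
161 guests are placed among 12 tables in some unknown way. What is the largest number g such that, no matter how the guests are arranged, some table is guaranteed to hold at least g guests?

The 12 tables are the holes and the 161 guests are the pigeons.
If every table held at most 13 guests, the total would be at most 12 × 13 = 156, which is less than 161.
So some table holds at least ⌈161/12⌉ = 14 guests.

14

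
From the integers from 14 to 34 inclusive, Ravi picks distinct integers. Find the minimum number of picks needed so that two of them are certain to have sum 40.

A set avoiding the sum 40 can contain at most one of each pair {x, 40−x}, plus the 9 elements whose complement lies outside the range or equal to its own complement.
The integers 20, …, 34 (15 of them) are such a set: any two sum to at least 20+21 = 41 > 40.
Pigeonhole: any 16th integer completes one of the 6 pairs, so 16 choices force a sum of 40.

16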